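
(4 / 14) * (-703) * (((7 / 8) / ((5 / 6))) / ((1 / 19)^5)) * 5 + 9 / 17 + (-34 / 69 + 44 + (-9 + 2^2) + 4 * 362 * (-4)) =-6125528340295 / 2346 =-2611052148.46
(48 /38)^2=576 /361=1.60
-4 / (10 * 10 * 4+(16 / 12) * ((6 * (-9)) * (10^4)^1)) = 1 / 179900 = 0.00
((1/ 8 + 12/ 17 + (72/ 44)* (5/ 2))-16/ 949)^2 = 48491042529601/ 2015559447616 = 24.06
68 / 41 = 1.66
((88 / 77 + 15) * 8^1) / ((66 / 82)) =37064 / 231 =160.45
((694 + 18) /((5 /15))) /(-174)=-356 /29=-12.28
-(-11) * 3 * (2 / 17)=66 / 17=3.88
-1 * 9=-9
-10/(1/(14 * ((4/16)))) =-35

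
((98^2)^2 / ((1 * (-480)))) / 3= -5764801 / 90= -64053.34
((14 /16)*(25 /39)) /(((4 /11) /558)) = 179025 /208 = 860.70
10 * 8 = 80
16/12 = 4/3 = 1.33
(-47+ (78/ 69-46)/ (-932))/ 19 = -251615/ 101821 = -2.47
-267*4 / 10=-534 / 5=-106.80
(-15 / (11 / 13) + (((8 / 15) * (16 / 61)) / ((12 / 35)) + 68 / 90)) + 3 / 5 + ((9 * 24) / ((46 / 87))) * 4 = 1123762328 / 694485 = 1618.12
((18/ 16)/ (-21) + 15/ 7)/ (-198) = -13/ 1232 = -0.01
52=52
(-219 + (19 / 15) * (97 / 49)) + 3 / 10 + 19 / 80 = -2539631 / 11760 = -215.96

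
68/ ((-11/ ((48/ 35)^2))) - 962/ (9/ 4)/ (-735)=-574072/ 51975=-11.05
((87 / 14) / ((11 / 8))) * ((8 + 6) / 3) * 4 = 928 / 11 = 84.36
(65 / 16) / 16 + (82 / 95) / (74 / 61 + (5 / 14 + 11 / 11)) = 0.59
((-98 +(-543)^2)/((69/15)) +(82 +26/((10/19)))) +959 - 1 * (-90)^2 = 6562671/115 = 57066.70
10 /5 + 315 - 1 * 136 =181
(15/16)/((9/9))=15/16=0.94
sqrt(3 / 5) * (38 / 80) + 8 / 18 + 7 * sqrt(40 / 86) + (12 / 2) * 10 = 19 * sqrt(15) / 200 + 14 * sqrt(215) / 43 + 544 / 9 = 65.59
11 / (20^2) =11 / 400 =0.03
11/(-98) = -11/98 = -0.11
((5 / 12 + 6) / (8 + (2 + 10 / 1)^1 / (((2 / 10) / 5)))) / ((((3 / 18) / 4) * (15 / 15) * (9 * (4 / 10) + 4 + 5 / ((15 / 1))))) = 15 / 238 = 0.06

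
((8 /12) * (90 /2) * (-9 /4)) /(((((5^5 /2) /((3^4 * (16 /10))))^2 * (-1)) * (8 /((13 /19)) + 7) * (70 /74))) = 44883072 /1708984375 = 0.03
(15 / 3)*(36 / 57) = 60 / 19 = 3.16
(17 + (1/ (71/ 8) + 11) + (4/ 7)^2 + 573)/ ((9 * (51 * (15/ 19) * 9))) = 13251911/ 71858745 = 0.18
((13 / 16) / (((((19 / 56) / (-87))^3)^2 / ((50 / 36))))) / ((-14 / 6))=-6467817627965946470400 / 47045881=-137478935253990.60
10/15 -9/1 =-25/3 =-8.33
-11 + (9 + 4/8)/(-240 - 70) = -6839/620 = -11.03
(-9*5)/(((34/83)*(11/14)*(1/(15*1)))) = -392175/187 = -2097.19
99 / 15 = 33 / 5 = 6.60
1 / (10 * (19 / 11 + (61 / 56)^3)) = 965888 / 29167475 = 0.03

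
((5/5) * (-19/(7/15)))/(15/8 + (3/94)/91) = -464360/21389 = -21.71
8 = 8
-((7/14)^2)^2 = -1/16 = -0.06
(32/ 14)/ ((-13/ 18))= -288/ 91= -3.16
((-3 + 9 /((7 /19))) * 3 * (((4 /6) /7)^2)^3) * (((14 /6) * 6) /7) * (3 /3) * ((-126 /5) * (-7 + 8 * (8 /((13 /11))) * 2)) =-1123840 /4588311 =-0.24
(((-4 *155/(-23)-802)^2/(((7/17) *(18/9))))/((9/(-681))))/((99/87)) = -1975641206302/40733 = -48502226.85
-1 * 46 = -46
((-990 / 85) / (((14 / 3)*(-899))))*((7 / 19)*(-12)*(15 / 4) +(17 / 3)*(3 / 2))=-91179 / 4065278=-0.02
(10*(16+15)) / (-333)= -310 / 333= -0.93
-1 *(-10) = 10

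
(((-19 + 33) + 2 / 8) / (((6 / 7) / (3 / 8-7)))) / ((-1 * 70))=1007 / 640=1.57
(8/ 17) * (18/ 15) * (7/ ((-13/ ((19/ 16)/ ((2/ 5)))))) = -399/ 442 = -0.90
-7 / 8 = -0.88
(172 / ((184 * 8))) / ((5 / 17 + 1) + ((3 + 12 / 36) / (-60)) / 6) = 19737 / 217028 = 0.09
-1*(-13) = 13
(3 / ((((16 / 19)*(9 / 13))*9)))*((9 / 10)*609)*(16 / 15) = 334.27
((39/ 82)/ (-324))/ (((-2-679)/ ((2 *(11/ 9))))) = 143/ 27139212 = 0.00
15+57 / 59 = 942 / 59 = 15.97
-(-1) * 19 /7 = 19 /7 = 2.71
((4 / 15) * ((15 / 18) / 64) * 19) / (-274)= -19 / 78912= -0.00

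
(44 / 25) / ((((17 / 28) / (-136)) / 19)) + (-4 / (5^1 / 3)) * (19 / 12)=-187359 / 25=-7494.36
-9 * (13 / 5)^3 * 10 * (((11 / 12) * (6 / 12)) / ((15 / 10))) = -24167 / 50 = -483.34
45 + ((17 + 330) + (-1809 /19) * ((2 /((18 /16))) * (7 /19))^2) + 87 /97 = 702686591 /1995969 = 352.05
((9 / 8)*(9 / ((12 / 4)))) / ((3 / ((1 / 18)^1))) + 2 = 33 / 16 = 2.06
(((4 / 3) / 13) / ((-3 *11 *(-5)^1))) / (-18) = -2 / 57915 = -0.00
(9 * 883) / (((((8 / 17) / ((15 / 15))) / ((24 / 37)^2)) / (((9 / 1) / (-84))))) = -7295346 / 9583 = -761.28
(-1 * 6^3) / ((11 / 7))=-1512 / 11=-137.45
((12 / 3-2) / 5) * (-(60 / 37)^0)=-2 / 5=-0.40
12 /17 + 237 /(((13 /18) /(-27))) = -1957938 /221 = -8859.45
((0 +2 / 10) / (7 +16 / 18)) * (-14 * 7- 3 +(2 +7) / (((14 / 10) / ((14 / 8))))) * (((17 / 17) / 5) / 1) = -0.46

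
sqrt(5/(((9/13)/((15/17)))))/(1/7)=35 * sqrt(663)/51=17.67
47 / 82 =0.57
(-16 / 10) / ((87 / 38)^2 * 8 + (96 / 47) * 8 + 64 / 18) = -0.03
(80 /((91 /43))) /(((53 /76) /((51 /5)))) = 2666688 /4823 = 552.91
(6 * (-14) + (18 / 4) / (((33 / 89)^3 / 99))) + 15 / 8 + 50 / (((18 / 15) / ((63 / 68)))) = 143097477 / 16456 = 8695.76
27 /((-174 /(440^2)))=-871200 /29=-30041.38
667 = 667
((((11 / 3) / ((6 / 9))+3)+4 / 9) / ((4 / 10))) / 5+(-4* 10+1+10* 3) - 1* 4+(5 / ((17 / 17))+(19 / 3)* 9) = 1925 / 36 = 53.47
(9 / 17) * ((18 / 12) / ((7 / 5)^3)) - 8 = -89921 / 11662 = -7.71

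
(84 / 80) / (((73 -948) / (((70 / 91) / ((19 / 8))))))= -12 / 30875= -0.00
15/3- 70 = -65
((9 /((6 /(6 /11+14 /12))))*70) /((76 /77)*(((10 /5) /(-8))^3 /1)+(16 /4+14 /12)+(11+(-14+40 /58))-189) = -0.97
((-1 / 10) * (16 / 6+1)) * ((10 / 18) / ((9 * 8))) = -11 / 3888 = -0.00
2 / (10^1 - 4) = 1 / 3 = 0.33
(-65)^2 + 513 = 4738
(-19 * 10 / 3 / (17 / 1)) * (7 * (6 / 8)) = -665 / 34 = -19.56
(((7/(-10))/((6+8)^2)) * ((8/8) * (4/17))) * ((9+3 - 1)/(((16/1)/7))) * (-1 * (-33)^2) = 11979/2720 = 4.40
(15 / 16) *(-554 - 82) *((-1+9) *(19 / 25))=-18126 / 5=-3625.20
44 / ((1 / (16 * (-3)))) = -2112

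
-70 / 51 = -1.37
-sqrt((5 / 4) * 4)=-sqrt(5)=-2.24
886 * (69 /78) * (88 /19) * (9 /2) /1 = 4034844 /247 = 16335.40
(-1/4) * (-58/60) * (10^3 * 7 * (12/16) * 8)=10150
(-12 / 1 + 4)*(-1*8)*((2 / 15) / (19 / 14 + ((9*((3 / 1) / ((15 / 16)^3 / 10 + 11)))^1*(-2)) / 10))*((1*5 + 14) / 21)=441587968 / 49753701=8.88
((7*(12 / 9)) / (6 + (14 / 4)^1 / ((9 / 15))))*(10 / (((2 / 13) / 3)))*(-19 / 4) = -51870 / 71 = -730.56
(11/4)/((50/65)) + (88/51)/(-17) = 120461/34680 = 3.47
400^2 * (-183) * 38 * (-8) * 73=649781760000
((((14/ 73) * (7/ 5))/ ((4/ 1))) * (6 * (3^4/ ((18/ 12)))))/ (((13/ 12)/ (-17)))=-1619352/ 4745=-341.28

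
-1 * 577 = -577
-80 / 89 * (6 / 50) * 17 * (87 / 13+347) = -3751968 / 5785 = -648.57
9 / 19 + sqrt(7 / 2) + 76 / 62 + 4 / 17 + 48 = sqrt(14) / 2 + 499997 / 10013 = 51.81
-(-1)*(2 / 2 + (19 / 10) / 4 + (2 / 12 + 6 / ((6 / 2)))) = 3.64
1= 1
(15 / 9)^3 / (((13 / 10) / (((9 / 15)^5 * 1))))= 18 / 65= 0.28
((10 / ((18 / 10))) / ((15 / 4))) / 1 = 1.48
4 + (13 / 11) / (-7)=295 / 77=3.83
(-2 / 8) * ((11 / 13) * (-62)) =341 / 26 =13.12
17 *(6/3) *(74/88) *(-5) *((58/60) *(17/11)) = -310097/1452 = -213.57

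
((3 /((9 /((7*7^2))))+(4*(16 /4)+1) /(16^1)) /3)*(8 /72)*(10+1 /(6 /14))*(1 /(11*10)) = 204943 /427680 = 0.48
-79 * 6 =-474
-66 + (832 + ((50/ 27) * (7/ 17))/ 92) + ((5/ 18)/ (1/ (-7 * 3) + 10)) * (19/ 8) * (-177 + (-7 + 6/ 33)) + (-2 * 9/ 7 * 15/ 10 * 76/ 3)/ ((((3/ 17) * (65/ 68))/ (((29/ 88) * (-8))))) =10605979217507/ 4649725080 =2280.99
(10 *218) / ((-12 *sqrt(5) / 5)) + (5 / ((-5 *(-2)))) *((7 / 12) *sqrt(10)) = -545 *sqrt(5) / 3 + 7 *sqrt(10) / 24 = -405.30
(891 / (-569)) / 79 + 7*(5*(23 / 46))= 1571503 / 89902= 17.48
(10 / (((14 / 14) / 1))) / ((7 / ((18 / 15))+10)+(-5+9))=60 / 119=0.50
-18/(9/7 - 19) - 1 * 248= -246.98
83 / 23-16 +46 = 773 / 23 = 33.61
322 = 322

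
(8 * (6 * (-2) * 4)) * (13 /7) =-713.14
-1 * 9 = -9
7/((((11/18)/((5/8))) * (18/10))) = 175/44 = 3.98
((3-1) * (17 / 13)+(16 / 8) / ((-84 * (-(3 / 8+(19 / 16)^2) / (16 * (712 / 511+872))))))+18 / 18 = 4037629615 / 21250957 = 190.00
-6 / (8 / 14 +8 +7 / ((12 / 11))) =-504 / 1259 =-0.40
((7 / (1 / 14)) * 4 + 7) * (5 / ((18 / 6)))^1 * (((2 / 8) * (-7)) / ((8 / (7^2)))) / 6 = -228095 / 192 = -1187.99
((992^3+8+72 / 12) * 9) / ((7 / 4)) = 35142894072 / 7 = 5020413438.86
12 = 12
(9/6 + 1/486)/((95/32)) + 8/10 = 30148/23085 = 1.31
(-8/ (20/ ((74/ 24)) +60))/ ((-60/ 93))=1147/ 6150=0.19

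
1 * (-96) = -96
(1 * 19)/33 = 19/33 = 0.58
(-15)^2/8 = 225/8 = 28.12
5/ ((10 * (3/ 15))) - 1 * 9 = -13/ 2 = -6.50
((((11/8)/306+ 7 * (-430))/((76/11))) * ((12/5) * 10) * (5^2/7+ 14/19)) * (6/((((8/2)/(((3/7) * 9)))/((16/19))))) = -1253973422889/5713547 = -219473.72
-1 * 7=-7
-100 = -100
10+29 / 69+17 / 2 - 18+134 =134.92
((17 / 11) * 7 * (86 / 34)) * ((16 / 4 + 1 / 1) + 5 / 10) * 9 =2709 / 2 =1354.50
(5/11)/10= 0.05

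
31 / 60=0.52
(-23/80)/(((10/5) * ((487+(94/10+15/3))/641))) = -641/3488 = -0.18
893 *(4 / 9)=3572 / 9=396.89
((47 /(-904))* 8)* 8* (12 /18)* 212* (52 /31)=-8290048 /10509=-788.85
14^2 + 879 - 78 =997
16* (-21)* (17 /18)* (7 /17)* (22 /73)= -8624 /219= -39.38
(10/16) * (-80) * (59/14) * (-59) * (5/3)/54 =435125/1134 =383.71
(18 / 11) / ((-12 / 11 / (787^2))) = -1858107 / 2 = -929053.50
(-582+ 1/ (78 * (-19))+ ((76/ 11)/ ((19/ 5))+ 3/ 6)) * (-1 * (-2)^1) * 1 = -9449984/ 8151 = -1159.36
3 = 3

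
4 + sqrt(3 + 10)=sqrt(13) + 4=7.61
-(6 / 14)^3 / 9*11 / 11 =-3 / 343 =-0.01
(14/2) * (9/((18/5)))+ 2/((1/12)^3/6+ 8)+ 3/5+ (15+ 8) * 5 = 22121431/165890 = 133.35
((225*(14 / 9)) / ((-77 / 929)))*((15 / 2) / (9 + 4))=-348375 / 143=-2436.19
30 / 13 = 2.31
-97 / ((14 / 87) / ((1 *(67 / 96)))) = -188471 / 448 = -420.69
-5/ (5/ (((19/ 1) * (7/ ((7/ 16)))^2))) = -4864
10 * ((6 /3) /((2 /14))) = 140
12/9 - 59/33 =-5/11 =-0.45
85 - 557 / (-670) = 57507 / 670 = 85.83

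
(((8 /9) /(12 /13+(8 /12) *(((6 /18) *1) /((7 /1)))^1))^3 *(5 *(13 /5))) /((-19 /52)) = -32602495744 /1135752949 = -28.71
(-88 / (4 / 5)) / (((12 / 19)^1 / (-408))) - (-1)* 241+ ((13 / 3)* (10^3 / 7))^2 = 200443741 / 441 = 454520.95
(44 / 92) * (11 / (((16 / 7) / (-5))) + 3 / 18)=-12617 / 1104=-11.43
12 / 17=0.71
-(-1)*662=662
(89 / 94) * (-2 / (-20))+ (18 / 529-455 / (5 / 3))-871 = -568801439 / 497260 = -1143.87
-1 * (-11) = 11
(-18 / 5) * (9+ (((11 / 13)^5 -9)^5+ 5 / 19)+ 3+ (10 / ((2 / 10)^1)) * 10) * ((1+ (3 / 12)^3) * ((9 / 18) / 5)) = 11008084321965526735924693537310475 / 660045736775234543530259958976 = 16677.76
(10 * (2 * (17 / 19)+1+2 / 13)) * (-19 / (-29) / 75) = 1454 / 5655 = 0.26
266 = 266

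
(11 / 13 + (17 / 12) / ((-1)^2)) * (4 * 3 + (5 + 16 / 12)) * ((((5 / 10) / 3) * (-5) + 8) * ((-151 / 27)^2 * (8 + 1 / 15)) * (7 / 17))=3224579963143 / 104398632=30887.19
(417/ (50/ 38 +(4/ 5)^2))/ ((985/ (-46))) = -9.96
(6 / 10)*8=24 / 5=4.80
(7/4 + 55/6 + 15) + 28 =647/12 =53.92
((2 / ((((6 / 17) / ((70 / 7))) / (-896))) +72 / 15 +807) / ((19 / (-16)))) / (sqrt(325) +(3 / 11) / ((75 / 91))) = -1154111420 / 26932329 +226700457500*sqrt(13) / 350120277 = 2291.72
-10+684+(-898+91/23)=-5061/23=-220.04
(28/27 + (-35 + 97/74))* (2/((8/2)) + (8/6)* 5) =-2805277/11988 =-234.01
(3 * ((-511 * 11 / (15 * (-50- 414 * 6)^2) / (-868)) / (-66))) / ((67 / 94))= -3431 / 800204460720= -0.00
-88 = -88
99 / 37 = 2.68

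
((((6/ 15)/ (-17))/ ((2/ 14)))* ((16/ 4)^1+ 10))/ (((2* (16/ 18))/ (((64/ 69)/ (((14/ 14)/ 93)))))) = -218736/ 1955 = -111.89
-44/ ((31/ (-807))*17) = 35508/ 527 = 67.38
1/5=0.20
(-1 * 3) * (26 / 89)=-78 / 89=-0.88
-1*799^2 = -638401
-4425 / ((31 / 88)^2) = -34267200 / 961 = -35657.86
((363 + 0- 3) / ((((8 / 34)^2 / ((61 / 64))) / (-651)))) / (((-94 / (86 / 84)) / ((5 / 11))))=5287377825 / 264704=19974.68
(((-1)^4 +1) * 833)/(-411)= -1666/411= -4.05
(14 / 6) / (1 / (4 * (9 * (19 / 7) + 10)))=964 / 3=321.33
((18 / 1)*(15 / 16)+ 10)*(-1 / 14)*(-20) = 1075 / 28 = 38.39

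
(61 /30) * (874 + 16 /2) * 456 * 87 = 355738824 /5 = 71147764.80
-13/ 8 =-1.62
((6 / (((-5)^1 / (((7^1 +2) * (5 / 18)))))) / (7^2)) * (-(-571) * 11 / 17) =-18843 / 833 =-22.62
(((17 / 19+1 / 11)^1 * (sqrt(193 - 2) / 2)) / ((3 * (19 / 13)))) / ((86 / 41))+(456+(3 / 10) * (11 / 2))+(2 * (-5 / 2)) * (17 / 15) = 54899 * sqrt(191) / 1024518+27119 / 60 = 452.72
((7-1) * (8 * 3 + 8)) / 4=48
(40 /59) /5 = 8 /59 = 0.14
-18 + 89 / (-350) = -6389 / 350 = -18.25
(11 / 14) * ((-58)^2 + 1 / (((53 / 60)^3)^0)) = 37015 / 14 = 2643.93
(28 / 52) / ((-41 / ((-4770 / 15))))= 4.18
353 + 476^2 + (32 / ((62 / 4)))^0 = 226930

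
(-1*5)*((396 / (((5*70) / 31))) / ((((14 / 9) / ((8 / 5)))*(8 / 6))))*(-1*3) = 497178 / 1225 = 405.86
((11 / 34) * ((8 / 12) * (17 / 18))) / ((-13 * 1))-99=-69509 / 702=-99.02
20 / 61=0.33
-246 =-246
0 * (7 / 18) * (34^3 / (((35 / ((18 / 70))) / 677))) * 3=0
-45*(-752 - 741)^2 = -100307205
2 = 2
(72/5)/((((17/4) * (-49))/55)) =-3168/833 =-3.80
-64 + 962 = 898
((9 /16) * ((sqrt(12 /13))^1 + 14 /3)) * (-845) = -17745 /8 - 585 * sqrt(39) /8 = -2674.79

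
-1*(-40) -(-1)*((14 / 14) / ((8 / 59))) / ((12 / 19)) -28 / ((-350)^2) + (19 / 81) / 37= 21685234721 / 419580000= 51.68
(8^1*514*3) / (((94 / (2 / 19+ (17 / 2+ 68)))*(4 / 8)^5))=287280768 / 893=321702.99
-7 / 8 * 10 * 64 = -560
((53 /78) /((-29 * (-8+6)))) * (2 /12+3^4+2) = 26447 /27144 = 0.97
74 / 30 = 37 / 15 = 2.47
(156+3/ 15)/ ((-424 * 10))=-781/ 21200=-0.04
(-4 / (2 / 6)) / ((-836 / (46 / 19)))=138 / 3971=0.03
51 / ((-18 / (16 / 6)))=-68 / 9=-7.56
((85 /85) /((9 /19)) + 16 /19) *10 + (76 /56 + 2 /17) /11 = 13280921 /447678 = 29.67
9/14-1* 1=-5/14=-0.36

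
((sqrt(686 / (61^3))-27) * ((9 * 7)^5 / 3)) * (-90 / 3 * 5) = 1339789333050-347352790050 * sqrt(854) / 3721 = 1337061360116.91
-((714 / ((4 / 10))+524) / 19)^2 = -5331481 / 361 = -14768.65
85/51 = 5/3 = 1.67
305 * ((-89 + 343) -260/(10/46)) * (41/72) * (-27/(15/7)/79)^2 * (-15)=1558455633/24964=62428.12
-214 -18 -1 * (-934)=702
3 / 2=1.50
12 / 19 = 0.63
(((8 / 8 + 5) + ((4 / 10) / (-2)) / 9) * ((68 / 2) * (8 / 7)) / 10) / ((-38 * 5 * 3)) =-18292 / 448875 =-0.04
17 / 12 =1.42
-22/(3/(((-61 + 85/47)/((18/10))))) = 306020/1269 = 241.15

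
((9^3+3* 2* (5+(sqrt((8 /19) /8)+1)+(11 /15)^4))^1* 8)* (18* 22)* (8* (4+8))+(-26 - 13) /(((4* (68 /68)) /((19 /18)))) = 1824768* sqrt(19) /19+3497784624377 /15000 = 233604272.11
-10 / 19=-0.53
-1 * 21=-21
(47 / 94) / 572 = 1 / 1144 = 0.00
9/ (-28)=-9/ 28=-0.32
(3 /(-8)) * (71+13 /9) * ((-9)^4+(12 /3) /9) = -9625639 /54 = -178252.57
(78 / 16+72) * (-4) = -615 / 2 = -307.50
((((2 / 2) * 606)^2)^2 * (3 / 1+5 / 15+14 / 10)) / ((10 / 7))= 11171092168152 / 25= 446843686726.08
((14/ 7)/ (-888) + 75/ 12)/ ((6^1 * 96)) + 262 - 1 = 33375979/ 127872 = 261.01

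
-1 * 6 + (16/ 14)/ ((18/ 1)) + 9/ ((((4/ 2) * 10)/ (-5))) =-2063/ 252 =-8.19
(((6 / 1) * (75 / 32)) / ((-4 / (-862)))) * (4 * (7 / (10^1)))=135765 / 16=8485.31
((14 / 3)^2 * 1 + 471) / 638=4435 / 5742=0.77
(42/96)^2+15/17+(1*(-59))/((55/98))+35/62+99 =-33309079/7420160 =-4.49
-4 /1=-4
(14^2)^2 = 38416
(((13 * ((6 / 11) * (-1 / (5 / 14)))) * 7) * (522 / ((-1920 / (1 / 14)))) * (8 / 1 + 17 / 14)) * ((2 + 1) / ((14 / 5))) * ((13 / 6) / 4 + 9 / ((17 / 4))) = 13568607 / 191488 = 70.86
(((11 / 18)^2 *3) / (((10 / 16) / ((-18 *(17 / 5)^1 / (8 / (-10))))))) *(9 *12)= 74052 / 5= 14810.40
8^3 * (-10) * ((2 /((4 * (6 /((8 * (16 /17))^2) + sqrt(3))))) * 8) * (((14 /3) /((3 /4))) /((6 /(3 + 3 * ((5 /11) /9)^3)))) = 1317459576781537280 /583852883417991 -37344736515551395840 * sqrt(3) /1751558650253973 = -34672.32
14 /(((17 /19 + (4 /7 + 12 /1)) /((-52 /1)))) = -96824 /1791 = -54.06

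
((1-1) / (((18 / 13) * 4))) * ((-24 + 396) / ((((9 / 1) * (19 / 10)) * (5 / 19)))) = 0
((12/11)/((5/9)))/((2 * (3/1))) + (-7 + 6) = -37/55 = -0.67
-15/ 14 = -1.07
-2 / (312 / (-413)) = 413 / 156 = 2.65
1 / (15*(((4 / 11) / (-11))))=-121 / 60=-2.02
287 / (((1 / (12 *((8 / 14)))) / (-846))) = -1664928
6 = 6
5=5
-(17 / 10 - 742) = 7403 / 10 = 740.30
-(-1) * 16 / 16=1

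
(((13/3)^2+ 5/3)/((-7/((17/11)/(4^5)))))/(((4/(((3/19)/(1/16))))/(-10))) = 1955/70224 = 0.03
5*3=15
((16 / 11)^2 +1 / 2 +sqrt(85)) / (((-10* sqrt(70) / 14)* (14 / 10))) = sqrt(70)* (-242* sqrt(85) -633) / 16940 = -1.41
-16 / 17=-0.94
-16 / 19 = -0.84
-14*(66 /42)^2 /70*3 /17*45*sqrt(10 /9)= -1089*sqrt(10) /833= -4.13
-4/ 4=-1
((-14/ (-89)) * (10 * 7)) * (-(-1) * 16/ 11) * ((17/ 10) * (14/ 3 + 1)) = 453152/ 2937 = 154.29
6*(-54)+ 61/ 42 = -13547/ 42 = -322.55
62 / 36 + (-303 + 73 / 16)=-42727 / 144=-296.72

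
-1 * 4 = -4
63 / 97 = 0.65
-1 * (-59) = 59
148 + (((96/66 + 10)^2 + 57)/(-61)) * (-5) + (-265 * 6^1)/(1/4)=-45736907/7381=-6196.57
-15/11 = -1.36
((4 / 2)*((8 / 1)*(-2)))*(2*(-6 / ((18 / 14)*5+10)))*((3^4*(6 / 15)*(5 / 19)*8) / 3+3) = 1314432 / 2185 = 601.57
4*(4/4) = 4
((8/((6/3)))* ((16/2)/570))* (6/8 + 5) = 92/285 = 0.32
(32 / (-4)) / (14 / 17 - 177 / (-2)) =-272 / 3037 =-0.09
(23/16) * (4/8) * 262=3013/16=188.31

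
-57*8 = -456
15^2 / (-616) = -225 / 616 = -0.37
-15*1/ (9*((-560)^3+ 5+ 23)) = 5/ 526847916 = 0.00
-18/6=-3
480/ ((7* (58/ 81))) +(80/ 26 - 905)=-2127455/ 2639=-806.16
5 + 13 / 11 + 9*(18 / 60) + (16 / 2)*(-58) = -50063 / 110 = -455.12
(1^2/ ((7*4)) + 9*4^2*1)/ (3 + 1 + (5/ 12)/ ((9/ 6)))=36297/ 1078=33.67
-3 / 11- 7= -80 / 11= -7.27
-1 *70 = -70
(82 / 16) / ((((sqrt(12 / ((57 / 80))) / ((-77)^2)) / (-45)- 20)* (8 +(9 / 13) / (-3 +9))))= -720889563569175 / 22830423701764496 +28441413* sqrt(95) / 11415211850882248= -0.03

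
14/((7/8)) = 16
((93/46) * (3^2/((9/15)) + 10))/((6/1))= 775/92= 8.42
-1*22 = -22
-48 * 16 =-768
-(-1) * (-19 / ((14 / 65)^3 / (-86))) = 224368625 / 1372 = 163533.98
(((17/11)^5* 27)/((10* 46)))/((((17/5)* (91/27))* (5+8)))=60886809/17528146636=0.00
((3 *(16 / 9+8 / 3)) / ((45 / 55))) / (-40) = -11 / 27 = -0.41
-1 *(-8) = 8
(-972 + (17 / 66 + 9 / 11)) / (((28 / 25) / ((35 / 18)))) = -8010125 / 4752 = -1685.63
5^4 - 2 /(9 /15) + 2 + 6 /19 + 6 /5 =178177 /285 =625.18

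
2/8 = 1/4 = 0.25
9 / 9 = 1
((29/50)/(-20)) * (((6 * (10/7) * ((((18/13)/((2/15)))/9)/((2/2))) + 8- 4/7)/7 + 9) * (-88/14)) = 2331571/1114750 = 2.09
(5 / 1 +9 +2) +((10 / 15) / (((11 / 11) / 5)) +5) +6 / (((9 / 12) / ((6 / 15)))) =413 / 15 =27.53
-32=-32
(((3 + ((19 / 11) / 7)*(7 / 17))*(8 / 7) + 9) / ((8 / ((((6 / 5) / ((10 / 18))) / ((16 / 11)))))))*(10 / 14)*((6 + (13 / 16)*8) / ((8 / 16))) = 2216835 / 53312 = 41.58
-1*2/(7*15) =-2/105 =-0.02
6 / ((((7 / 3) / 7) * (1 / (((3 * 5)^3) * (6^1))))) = 364500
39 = 39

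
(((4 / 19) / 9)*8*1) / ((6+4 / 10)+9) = 160 / 13167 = 0.01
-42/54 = -7/9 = -0.78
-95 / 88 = -1.08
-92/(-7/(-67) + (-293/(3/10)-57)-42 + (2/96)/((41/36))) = 3032688/35454229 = 0.09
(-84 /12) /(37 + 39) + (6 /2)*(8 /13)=1.75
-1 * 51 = -51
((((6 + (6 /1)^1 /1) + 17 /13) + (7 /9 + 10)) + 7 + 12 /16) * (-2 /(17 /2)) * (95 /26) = -1415405 /51714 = -27.37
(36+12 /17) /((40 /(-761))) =-59358 /85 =-698.33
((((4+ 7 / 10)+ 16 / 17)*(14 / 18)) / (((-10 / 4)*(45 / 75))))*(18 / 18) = -6713 / 2295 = -2.93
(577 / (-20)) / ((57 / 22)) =-6347 / 570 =-11.14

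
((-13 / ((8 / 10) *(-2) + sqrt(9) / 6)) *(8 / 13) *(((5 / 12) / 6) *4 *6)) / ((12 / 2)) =200 / 99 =2.02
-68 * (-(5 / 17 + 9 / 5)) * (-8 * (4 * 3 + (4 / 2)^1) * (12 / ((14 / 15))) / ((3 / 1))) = -68352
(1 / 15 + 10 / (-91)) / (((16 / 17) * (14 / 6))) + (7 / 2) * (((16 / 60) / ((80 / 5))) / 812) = -34777 / 1773408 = -0.02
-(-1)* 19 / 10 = 19 / 10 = 1.90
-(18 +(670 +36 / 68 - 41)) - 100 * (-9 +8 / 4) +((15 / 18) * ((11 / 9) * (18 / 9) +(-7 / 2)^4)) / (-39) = 28190147 / 572832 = 49.21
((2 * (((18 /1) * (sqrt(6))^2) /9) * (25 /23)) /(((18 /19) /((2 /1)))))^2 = 3032.98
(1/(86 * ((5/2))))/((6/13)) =13/1290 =0.01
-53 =-53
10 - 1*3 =7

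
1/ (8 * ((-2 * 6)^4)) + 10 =1658881/ 165888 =10.00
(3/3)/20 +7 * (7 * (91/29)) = 153.81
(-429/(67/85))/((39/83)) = -77605/67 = -1158.28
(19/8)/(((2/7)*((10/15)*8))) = 1.56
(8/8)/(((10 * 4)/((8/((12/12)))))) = 1/5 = 0.20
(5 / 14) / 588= 5 / 8232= 0.00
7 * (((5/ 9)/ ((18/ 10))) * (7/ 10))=245/ 162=1.51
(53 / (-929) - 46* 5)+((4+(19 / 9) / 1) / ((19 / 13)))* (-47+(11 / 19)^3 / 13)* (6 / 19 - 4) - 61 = 995420367492 / 2300295971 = 432.74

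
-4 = -4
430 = 430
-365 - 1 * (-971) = 606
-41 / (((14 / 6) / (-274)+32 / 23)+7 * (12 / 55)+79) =-1039830 / 2077379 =-0.50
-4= -4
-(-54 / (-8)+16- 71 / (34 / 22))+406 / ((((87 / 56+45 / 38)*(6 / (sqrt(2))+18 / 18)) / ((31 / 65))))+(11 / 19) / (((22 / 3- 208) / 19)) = 13391504*sqrt(2) / 1072955+73541900659 / 3875513460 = 36.63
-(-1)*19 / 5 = 3.80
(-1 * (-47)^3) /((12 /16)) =415292 /3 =138430.67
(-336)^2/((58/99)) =5588352/29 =192701.79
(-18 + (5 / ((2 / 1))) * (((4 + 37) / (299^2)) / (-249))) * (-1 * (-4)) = -72.00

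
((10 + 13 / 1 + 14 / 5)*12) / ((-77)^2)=1548 / 29645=0.05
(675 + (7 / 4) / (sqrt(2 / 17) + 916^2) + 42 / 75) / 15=20213185103178449 / 448809544099125 - 7 * sqrt(34) / 718095270558600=45.04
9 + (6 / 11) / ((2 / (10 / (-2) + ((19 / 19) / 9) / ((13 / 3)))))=1093 / 143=7.64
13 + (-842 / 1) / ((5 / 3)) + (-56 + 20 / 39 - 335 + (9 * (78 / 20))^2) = 1362359 / 3900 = 349.32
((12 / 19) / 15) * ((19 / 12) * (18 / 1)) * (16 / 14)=48 / 35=1.37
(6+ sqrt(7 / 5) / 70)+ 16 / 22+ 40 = sqrt(35) / 350+ 514 / 11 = 46.74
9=9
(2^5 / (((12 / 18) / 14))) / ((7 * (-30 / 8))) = -128 / 5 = -25.60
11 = 11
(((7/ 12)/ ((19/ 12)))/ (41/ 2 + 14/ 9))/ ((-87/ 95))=-210/ 11513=-0.02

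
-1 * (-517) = 517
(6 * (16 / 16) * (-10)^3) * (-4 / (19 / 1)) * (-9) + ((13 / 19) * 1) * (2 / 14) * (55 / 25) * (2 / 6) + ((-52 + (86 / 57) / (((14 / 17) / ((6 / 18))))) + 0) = -68347136 / 5985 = -11419.74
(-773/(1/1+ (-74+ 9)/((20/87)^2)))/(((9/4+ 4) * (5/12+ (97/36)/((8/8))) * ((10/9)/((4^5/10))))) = 256462848/86027375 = 2.98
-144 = -144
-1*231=-231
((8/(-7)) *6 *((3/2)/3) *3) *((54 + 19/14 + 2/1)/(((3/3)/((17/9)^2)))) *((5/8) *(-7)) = 1160335/126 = 9209.01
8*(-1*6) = -48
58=58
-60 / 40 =-3 / 2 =-1.50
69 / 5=13.80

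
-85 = -85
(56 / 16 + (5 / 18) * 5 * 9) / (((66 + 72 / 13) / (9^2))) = 2808 / 155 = 18.12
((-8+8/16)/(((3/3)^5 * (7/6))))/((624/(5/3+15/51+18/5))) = -709/12376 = -0.06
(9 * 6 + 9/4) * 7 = 1575/4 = 393.75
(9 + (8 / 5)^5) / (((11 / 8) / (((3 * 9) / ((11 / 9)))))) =118375992 / 378125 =313.06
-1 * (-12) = 12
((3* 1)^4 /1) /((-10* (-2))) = 81 /20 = 4.05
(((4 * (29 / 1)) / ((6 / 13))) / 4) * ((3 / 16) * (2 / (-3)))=-377 / 48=-7.85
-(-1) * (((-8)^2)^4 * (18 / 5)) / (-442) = -150994944 / 1105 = -136647.01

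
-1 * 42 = -42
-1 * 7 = -7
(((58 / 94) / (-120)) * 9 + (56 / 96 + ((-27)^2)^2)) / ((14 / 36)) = 8991990807 / 6580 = 1366563.95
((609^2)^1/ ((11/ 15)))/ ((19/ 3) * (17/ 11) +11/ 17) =283723965/ 5854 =48466.68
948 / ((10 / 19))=1801.20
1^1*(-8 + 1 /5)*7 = -273 /5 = -54.60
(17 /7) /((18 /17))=289 /126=2.29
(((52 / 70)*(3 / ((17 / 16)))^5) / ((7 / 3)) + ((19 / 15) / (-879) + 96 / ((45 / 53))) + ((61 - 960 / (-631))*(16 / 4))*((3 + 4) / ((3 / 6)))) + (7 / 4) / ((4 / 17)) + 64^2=72004775534660687233 / 9261261838669680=7774.83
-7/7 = -1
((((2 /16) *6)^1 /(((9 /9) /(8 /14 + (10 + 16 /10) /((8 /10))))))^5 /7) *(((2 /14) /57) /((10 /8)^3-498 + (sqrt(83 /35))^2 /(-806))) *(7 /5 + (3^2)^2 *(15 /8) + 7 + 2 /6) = -9745135873940867907 /455551664687386624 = -21.39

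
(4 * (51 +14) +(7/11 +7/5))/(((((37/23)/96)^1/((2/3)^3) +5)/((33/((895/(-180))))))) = -9164648448/26646835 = -343.93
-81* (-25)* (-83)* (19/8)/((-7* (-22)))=-3193425/1232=-2592.07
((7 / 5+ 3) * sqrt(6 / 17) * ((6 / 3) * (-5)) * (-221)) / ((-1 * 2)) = -286 * sqrt(102) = -2888.46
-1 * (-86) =86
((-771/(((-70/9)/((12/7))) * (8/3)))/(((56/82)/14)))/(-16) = -2560491/31360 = -81.65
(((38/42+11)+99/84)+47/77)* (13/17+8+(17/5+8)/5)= 151.24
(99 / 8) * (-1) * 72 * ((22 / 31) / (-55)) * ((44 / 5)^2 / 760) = 431244 / 368125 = 1.17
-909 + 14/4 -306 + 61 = -2301/2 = -1150.50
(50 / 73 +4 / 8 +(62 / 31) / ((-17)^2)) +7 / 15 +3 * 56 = 107378573 / 632910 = 169.66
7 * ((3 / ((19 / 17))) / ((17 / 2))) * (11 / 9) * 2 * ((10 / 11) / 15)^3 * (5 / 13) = 1120 / 2420847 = 0.00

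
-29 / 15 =-1.93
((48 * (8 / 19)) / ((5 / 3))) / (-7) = -1152 / 665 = -1.73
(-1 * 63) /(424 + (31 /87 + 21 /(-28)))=-0.15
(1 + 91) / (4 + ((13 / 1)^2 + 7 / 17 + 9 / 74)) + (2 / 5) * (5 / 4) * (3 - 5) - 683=-149204884 / 218305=-683.47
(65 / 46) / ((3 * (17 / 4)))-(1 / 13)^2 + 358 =70989643 / 198237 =358.10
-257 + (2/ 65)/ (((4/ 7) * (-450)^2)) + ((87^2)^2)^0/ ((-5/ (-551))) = -3864509993/ 26325000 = -146.80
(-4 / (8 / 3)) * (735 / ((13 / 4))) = -4410 / 13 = -339.23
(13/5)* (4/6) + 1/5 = 29/15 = 1.93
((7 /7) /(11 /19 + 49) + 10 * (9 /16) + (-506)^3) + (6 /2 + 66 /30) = -129554205.15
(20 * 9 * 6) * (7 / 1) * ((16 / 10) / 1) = 12096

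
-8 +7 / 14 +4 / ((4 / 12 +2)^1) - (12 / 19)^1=-1707 / 266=-6.42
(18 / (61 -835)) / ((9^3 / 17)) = -17 / 31347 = -0.00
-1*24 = -24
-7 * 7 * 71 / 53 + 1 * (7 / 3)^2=-28714 / 477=-60.20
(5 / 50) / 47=1 / 470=0.00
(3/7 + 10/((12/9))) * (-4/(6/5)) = -185/7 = -26.43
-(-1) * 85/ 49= 1.73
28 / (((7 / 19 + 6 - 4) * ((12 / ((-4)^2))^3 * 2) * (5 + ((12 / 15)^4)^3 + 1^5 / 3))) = 2.59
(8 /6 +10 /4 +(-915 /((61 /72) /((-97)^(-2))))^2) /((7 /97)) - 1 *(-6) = 2273165459 /38332266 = 59.30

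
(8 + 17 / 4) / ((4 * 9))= 49 / 144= 0.34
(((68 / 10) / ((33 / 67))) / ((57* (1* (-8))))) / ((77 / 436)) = -124151 / 724185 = -0.17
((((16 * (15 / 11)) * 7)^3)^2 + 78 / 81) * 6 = 1214085997264988121172 / 15944049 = 76146654922158.61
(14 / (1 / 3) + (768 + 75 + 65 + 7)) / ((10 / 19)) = 1818.30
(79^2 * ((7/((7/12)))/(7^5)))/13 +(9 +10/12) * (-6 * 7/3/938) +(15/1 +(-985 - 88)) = -92910502541/87833382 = -1057.80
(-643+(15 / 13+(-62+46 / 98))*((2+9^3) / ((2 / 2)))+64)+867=-43847.42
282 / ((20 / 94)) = 6627 / 5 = 1325.40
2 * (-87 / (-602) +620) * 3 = 1119981 / 301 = 3720.87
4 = 4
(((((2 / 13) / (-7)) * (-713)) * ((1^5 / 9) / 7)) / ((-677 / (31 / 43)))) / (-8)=22103 / 667573452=0.00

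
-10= -10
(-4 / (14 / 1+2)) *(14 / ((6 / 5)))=-35 / 12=-2.92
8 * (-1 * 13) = -104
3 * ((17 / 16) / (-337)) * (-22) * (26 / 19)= 7293 / 25612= 0.28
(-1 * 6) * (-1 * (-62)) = -372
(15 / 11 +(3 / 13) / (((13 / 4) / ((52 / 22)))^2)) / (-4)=-2337 / 6292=-0.37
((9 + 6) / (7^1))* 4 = 8.57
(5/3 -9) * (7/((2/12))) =-308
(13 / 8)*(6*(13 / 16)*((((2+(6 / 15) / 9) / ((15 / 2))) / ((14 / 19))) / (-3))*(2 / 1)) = -73853 / 37800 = -1.95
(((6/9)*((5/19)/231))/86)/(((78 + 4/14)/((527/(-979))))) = -2635/43393082436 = -0.00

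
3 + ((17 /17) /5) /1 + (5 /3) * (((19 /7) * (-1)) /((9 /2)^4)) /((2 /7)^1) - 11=-771437 /98415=-7.84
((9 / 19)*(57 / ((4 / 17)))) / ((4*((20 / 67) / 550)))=1691415 / 32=52856.72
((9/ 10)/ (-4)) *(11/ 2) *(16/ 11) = -9/ 5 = -1.80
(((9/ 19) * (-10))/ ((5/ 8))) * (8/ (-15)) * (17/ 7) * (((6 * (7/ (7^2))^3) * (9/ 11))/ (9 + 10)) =352512/ 47671855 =0.01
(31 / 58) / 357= 0.00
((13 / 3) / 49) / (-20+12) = -13 / 1176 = -0.01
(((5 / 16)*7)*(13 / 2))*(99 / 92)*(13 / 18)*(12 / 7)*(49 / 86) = 1366365 / 126592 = 10.79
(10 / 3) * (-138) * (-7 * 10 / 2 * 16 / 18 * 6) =257600 / 3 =85866.67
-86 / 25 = -3.44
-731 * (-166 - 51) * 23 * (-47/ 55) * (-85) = 2915088379/ 11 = 265008034.45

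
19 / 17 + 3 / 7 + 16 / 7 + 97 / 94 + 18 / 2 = 155081 / 11186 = 13.86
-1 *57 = -57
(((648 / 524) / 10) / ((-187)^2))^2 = 0.00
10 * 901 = 9010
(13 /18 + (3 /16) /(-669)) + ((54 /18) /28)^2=577015 /786744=0.73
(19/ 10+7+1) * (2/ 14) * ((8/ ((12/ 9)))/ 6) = 99/ 70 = 1.41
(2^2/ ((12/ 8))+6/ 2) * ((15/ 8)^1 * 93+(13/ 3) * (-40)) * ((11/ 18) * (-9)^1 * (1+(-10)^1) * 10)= 23375/ 8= 2921.88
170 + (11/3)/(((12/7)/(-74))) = 211/18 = 11.72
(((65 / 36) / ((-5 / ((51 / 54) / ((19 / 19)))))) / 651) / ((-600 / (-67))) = -14807 / 253108800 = -0.00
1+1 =2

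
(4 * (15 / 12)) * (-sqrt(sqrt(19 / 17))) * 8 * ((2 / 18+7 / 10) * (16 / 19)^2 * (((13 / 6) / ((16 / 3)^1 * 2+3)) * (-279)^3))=1172482242048 * 17^(3 / 4) * 19^(1 / 4) / 251617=81450055.59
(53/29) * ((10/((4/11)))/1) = 2915/58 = 50.26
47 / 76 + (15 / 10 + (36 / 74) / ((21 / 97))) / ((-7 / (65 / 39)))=-37719 / 137788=-0.27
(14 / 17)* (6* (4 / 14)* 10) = 240 / 17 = 14.12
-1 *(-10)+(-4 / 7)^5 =167046 / 16807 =9.94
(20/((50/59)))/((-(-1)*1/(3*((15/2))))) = 531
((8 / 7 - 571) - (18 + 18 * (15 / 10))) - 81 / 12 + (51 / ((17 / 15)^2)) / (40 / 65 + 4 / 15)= -2950420 / 5117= -576.59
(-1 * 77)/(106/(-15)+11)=-1155/59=-19.58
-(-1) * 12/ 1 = 12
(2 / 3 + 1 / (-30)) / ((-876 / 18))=-19 / 1460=-0.01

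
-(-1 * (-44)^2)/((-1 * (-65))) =1936/65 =29.78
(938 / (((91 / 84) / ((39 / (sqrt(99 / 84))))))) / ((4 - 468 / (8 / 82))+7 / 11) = -1876 * sqrt(231) / 4393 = -6.49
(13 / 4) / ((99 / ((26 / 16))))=169 / 3168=0.05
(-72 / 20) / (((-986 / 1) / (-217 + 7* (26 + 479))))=29862 / 2465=12.11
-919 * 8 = -7352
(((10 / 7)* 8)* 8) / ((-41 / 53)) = -33920 / 287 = -118.19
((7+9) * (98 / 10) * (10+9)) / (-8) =-1862 / 5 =-372.40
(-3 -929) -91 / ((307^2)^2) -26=-8509793293049 / 8882874001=-958.00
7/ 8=0.88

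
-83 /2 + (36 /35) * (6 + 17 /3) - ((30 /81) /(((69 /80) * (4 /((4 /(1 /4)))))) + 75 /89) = -10631663 /331614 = -32.06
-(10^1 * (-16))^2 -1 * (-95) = -25505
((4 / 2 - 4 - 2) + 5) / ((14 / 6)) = 0.43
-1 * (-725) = 725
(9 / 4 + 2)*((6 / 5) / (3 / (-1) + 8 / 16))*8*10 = -163.20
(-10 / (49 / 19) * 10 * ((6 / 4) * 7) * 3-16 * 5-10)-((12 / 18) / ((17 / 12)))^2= -2653468 / 2023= -1311.65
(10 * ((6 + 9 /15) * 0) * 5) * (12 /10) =0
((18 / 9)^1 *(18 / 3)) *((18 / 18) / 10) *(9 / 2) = 27 / 5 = 5.40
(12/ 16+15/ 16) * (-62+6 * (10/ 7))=-5049/ 56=-90.16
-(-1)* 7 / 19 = 7 / 19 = 0.37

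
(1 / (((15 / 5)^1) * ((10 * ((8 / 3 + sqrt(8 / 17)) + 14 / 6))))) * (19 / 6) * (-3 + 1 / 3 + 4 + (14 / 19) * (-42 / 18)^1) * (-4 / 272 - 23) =17215 / 90072 - 3443 * sqrt(34) / 765612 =0.16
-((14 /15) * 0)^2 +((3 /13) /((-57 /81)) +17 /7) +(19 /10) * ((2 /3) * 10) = 76598 /5187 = 14.77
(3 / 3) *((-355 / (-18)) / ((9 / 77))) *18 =27335 / 9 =3037.22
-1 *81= -81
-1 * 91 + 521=430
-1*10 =-10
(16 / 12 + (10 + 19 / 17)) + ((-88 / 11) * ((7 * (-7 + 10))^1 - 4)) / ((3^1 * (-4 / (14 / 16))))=1521 / 68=22.37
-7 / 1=-7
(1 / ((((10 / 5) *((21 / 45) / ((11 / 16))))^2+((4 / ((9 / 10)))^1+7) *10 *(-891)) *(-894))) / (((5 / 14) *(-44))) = -1155 / 1654545512104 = -0.00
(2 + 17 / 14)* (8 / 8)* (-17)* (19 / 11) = -14535 / 154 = -94.38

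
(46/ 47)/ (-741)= -46/ 34827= -0.00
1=1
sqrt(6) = 2.45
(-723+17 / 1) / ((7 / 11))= -7766 / 7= -1109.43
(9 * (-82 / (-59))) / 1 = 738 / 59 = 12.51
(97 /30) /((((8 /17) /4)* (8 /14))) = 11543 /240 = 48.10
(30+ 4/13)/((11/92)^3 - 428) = -0.07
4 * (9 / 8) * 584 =2628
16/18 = 8/9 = 0.89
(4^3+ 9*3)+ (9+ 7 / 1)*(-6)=-5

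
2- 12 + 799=789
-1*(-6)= 6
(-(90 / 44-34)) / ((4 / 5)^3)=87875 / 1408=62.41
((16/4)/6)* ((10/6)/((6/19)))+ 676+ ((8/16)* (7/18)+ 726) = 151817/108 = 1405.71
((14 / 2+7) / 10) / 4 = 7 / 20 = 0.35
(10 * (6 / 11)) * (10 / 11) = 600 / 121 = 4.96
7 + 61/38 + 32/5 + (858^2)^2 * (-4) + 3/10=-205936225259026/95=-2167749739568.69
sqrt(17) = 4.12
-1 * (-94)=94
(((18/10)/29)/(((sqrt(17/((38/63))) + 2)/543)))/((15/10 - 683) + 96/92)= 17084952/4171014755 - 674406* sqrt(4522)/4171014755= -0.01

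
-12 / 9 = -4 / 3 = -1.33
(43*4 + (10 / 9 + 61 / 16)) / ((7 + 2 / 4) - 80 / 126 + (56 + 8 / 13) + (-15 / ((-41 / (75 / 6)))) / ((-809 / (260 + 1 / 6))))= 76899241783 / 26952336812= 2.85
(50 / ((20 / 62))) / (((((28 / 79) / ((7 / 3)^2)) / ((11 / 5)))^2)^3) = 1570610847533438049162439 / 6802444800000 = 230889172012.60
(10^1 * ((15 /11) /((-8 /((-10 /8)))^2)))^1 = 1875 /5632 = 0.33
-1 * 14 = -14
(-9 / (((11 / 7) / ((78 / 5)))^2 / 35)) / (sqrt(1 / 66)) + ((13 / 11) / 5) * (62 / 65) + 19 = 5287 / 275- 18781308 * sqrt(66) / 605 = -252179.23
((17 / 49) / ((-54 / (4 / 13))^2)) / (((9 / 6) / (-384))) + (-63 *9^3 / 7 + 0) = -39607783697 / 6036849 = -6561.00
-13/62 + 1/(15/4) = 53/930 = 0.06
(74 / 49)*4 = 296 / 49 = 6.04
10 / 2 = 5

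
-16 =-16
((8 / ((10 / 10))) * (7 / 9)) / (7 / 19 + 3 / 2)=2128 / 639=3.33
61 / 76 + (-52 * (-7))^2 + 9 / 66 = 110767441 / 836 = 132496.94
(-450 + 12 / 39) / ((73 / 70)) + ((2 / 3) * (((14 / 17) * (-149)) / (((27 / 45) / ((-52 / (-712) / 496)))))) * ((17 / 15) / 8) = -1950990496931 / 4524406848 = -431.21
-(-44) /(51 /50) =2200 /51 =43.14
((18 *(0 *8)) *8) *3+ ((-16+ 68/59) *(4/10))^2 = 3069504/87025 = 35.27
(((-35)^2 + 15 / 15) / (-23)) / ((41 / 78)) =-95628 / 943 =-101.41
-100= -100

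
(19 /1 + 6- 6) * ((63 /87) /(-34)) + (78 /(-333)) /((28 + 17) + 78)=-5473183 /13461858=-0.41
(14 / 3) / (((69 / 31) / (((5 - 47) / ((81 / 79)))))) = -480004 / 5589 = -85.88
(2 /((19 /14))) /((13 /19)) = 28 /13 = 2.15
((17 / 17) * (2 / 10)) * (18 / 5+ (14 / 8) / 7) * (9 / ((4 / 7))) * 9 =43659 / 400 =109.15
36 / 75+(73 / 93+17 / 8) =63053 / 18600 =3.39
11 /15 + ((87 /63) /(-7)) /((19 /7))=1318 /1995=0.66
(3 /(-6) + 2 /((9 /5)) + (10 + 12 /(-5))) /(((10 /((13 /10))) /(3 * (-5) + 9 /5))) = -105677 /7500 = -14.09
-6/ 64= -3/ 32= -0.09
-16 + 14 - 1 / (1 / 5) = -7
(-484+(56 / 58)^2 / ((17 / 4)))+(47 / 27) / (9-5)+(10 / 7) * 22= -4884558239 / 10808532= -451.92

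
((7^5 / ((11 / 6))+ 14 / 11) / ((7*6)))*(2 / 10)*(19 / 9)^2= 2600644 / 13365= 194.59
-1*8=-8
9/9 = 1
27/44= 0.61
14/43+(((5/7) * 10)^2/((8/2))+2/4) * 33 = 1844653/4214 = 437.74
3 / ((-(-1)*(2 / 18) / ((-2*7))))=-378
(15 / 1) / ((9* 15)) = 1 / 9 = 0.11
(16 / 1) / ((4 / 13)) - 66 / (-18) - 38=53 / 3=17.67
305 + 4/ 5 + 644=4749/ 5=949.80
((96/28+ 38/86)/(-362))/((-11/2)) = 1165/599291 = 0.00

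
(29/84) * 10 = 145/42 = 3.45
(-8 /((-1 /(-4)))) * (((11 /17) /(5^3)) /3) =-352 /6375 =-0.06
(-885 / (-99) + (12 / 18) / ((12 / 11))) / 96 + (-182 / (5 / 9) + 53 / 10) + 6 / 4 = -30479377 / 95040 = -320.70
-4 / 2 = -2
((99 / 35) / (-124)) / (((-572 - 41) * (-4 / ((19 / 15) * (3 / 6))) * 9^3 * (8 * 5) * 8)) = -0.00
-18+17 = -1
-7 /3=-2.33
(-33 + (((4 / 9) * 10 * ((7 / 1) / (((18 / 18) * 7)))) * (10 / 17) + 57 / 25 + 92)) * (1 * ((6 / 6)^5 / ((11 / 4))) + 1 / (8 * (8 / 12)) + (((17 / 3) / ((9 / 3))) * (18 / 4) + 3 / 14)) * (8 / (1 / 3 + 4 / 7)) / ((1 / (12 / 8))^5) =11298610377 / 284240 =39750.25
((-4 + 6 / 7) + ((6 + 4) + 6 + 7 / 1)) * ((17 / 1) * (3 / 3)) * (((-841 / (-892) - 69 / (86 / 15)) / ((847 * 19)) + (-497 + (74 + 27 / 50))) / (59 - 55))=-1400450199087461 / 39280379600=-35652.66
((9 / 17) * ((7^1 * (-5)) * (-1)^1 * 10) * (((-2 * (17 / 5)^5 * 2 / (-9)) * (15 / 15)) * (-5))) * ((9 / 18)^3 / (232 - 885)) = 584647 / 16325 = 35.81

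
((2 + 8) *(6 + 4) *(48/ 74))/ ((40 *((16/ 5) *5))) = 15/ 148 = 0.10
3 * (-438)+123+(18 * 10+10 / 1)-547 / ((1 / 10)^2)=-55701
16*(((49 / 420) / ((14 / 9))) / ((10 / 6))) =18 / 25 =0.72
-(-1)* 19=19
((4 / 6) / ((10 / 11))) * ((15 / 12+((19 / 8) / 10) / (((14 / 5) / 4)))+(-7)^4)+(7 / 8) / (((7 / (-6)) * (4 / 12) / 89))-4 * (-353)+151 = 524941 / 168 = 3124.65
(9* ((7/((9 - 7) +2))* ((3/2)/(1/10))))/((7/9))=1215/4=303.75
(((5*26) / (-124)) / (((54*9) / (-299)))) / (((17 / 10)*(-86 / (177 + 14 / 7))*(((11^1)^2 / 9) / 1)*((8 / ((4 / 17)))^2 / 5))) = -86971625 / 342330843888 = -0.00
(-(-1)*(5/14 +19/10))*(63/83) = 711/415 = 1.71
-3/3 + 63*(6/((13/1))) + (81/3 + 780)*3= 31838/13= 2449.08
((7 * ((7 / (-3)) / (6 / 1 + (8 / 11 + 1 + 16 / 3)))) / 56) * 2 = -77 / 1724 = -0.04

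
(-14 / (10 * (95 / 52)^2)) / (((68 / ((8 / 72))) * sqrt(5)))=-4732 * sqrt(5) / 34520625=-0.00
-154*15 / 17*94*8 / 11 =-157920 / 17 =-9289.41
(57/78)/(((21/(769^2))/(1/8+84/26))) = 3921314791/56784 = 69056.68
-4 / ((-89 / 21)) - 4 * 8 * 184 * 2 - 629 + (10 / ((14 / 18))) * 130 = -6686427 / 623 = -10732.63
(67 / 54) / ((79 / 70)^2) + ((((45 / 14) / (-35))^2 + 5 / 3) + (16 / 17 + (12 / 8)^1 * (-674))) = -27715651748189 / 27511800876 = -1007.41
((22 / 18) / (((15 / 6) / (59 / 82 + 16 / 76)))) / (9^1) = 1771 / 35055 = 0.05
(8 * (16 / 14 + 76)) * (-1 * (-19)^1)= 82080 / 7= 11725.71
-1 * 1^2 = -1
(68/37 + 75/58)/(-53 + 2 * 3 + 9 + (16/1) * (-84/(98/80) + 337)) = 47033/63946508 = 0.00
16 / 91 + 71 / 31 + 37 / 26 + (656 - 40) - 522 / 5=14541951 / 28210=515.49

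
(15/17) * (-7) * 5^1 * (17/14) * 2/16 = -75/16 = -4.69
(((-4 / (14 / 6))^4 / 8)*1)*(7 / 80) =162 / 1715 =0.09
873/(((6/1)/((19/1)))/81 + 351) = 447849/180065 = 2.49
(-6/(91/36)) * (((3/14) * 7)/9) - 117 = -10683/91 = -117.40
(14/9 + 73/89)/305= 1903/244305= 0.01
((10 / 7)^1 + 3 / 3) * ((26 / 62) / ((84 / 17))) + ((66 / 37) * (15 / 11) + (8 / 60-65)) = -209844431 / 3372180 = -62.23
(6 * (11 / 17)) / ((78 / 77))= 847 / 221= 3.83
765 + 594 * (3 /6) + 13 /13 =1063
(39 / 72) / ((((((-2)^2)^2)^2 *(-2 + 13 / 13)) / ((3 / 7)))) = -13 / 14336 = -0.00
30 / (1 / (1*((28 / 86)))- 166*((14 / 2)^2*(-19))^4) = -0.00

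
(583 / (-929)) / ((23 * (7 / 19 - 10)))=11077 / 3910161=0.00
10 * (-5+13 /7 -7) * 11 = -7810 /7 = -1115.71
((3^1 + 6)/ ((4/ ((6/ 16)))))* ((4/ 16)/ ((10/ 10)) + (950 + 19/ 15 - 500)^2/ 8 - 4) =137437833/ 6400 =21474.66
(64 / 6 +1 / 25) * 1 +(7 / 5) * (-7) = 68 / 75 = 0.91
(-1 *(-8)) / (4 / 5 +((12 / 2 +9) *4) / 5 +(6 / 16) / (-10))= 640 / 1021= 0.63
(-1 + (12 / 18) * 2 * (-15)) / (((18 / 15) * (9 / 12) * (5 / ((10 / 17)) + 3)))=-140 / 69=-2.03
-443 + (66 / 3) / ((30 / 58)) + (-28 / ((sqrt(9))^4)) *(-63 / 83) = -1494763 / 3735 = -400.20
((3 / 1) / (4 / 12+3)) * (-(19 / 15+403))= -363.84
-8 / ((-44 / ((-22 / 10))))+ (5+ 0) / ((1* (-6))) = -37 / 30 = -1.23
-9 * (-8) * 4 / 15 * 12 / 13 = 1152 / 65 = 17.72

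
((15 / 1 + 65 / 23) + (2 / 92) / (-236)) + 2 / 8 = 196233 / 10856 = 18.08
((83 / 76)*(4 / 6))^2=6889 / 12996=0.53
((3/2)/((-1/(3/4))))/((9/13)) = -13/8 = -1.62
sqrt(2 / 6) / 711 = sqrt(3) / 2133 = 0.00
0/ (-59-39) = 0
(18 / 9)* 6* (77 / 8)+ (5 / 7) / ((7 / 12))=11439 / 98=116.72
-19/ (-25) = 19/ 25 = 0.76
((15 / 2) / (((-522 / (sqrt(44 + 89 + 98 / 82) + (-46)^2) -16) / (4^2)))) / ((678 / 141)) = -2102598863880 / 1368834362929 -368010 *sqrt(225582) / 1368834362929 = -1.54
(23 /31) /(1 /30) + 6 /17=22.61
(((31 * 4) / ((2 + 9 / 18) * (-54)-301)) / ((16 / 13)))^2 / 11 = 162409 / 33456896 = 0.00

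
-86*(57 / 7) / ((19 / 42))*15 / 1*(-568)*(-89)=-1173817440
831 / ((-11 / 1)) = -831 / 11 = -75.55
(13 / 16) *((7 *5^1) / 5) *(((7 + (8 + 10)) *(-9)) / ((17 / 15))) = -1129.14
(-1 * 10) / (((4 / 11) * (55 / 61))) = -61 / 2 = -30.50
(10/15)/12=1/18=0.06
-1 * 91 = -91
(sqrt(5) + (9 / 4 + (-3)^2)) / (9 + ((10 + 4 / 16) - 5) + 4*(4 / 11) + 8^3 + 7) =44*sqrt(5) / 23527 + 495 / 23527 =0.03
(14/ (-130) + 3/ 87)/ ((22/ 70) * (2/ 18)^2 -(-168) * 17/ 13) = -78246/ 234810187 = -0.00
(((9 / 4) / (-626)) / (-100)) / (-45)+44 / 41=55087959 / 51332000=1.07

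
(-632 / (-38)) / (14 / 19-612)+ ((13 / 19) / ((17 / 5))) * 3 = 1081331 / 1875661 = 0.58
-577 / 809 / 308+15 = 3737003 / 249172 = 15.00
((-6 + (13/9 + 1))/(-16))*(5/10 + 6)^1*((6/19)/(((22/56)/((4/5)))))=2912/3135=0.93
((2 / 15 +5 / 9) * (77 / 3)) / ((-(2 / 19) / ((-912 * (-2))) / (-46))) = 14093696.71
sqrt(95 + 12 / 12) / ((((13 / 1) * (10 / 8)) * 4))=4 * sqrt(6) / 65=0.15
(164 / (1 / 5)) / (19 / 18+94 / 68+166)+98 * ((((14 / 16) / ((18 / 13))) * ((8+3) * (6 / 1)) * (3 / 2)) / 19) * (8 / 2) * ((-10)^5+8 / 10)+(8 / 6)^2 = -2844071103557758 / 22034205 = -129075276.53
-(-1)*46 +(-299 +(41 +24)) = -188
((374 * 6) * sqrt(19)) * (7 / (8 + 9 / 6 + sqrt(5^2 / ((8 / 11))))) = 4456.78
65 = 65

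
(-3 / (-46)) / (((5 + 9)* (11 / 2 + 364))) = 3 / 237958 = 0.00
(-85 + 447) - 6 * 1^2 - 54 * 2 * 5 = -184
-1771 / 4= -442.75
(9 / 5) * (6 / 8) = 27 / 20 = 1.35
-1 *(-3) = 3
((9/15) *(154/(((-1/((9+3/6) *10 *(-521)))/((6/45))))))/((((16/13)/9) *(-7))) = -12740013/20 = -637000.65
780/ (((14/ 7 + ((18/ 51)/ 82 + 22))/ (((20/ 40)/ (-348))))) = -3485/ 74646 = -0.05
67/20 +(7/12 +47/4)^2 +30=33383/180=185.46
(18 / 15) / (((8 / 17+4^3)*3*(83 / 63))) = 1071 / 227420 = 0.00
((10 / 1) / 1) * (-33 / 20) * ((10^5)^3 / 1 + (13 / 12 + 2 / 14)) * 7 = -924000000000001133 / 8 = -115500000000000141.62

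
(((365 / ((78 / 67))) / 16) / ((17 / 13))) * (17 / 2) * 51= 415735 / 64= 6495.86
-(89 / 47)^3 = -704969 / 103823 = -6.79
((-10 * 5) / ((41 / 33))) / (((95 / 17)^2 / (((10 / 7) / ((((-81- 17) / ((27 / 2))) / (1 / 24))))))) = 429165 / 40613944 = 0.01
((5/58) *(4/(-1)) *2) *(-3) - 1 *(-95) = 2815/29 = 97.07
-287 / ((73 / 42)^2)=-506268 / 5329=-95.00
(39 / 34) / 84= 13 / 952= 0.01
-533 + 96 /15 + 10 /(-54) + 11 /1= -69631 /135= -515.79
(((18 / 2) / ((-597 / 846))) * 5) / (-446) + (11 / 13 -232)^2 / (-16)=-400708262545 / 119995408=-3339.36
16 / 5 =3.20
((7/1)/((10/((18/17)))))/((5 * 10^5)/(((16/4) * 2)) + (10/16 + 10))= 56/4723025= 0.00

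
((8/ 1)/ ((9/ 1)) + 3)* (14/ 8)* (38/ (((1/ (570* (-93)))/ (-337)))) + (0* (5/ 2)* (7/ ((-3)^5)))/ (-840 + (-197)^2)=4619924575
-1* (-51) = 51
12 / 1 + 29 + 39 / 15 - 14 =148 / 5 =29.60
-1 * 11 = -11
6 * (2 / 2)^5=6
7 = 7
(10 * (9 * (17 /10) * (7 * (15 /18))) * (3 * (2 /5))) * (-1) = -1071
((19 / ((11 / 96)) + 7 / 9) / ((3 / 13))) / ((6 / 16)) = 1715272 / 891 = 1925.11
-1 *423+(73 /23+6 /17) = -419.47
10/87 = 0.11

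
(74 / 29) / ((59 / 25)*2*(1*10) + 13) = 370 / 8729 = 0.04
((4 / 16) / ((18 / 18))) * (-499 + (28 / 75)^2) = -2806091 / 22500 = -124.72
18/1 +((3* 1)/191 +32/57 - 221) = -2203778/10887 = -202.42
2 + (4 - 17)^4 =28563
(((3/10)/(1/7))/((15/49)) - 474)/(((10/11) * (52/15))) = -770781/5200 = -148.23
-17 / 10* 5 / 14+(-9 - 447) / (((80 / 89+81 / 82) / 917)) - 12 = -1743912505 / 7868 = -221646.23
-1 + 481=480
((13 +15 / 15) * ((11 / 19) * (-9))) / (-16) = 693 / 152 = 4.56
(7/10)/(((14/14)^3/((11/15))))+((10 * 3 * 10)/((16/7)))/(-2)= -39067/600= -65.11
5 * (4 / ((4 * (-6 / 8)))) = -20 / 3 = -6.67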